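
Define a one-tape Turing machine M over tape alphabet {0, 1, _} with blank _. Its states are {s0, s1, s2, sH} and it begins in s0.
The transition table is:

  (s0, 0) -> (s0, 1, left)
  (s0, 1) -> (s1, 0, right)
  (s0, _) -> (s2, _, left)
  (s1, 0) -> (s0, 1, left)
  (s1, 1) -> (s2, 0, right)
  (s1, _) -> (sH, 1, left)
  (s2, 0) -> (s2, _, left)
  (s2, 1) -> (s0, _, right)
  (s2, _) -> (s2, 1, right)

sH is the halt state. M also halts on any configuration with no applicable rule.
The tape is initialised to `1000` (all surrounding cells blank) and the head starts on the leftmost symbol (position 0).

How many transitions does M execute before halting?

27

s0 | __[1]000_   read 1 → write 0, move right, go to s1
s1 | __0[0]00_   read 0 → write 1, move left, go to s0
s0 | __[0]100_   read 0 → write 1, move left, go to s0
s0 | _[_]1100_   read _ → write _, move left, go to s2
s2 | [_]_1100_   read _ → write 1, move right, go to s2
s2 | 1[_]1100_   read _ → write 1, move right, go to s2
s2 | 11[1]100_   read 1 → write _, move right, go to s0
s0 | 11_[1]00_   read 1 → write 0, move right, go to s1
s1 | 11_0[0]0_   read 0 → write 1, move left, go to s0
s0 | 11_[0]10_   read 0 → write 1, move left, go to s0
s0 | 11[_]110_   read _ → write _, move left, go to s2
s2 | 1[1]_110_   read 1 → write _, move right, go to s0
s0 | 1_[_]110_   read _ → write _, move left, go to s2
s2 | 1[_]_110_   read _ → write 1, move right, go to s2
s2 | 11[_]110_   read _ → write 1, move right, go to s2
s2 | 111[1]10_   read 1 → write _, move right, go to s0
s0 | 111_[1]0_   read 1 → write 0, move right, go to s1
s1 | 111_0[0]_   read 0 → write 1, move left, go to s0
s0 | 111_[0]1_   read 0 → write 1, move left, go to s0
s0 | 111[_]11_   read _ → write _, move left, go to s2
s2 | 11[1]_11_   read 1 → write _, move right, go to s0
s0 | 11_[_]11_   read _ → write _, move left, go to s2
s2 | 11[_]_11_   read _ → write 1, move right, go to s2
s2 | 111[_]11_   read _ → write 1, move right, go to s2
s2 | 1111[1]1_   read 1 → write _, move right, go to s0
s0 | 1111_[1]_   read 1 → write 0, move right, go to s1
s1 | 1111_0[_]   read _ → write 1, move left, go to sH
sH | 1111_[0]1
M halts after 27 transitions.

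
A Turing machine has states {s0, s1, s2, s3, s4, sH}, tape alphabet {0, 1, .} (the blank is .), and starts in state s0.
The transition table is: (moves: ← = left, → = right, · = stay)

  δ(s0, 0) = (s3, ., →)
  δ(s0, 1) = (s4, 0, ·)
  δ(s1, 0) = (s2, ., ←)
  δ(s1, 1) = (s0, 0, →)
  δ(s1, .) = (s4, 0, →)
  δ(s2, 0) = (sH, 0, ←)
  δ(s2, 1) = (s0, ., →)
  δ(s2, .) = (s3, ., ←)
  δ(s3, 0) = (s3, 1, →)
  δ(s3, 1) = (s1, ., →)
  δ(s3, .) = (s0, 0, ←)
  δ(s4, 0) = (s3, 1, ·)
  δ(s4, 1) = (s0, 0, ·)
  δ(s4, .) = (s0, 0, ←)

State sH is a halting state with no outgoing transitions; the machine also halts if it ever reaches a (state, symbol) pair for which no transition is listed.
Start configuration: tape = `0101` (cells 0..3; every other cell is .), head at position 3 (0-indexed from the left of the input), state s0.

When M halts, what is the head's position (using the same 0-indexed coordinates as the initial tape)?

state=s0 head=3 tape=010[1]...   (s0,1)→(s4,0,·)
state=s4 head=3 tape=010[0]...   (s4,0)→(s3,1,·)
state=s3 head=3 tape=010[1]...   (s3,1)→(s1,.,→)
state=s1 head=4 tape=010.[.]..   (s1,.)→(s4,0,→)
state=s4 head=5 tape=010.0[.].   (s4,.)→(s0,0,←)
state=s0 head=4 tape=010.[0]0.   (s0,0)→(s3,.,→)
state=s3 head=5 tape=010..[0].   (s3,0)→(s3,1,→)
state=s3 head=6 tape=010..1[.]   (s3,.)→(s0,0,←)
state=s0 head=5 tape=010..[1]0   (s0,1)→(s4,0,·)
state=s4 head=5 tape=010..[0]0   (s4,0)→(s3,1,·)
state=s3 head=5 tape=010..[1]0   (s3,1)→(s1,.,→)
state=s1 head=6 tape=010...[0]   (s1,0)→(s2,.,←)
state=s2 head=5 tape=010..[.].   (s2,.)→(s3,.,←)
state=s3 head=4 tape=010.[.]..   (s3,.)→(s0,0,←)
state=s0 head=3 tape=010[.]0..
At halt the head is at cell 3.

3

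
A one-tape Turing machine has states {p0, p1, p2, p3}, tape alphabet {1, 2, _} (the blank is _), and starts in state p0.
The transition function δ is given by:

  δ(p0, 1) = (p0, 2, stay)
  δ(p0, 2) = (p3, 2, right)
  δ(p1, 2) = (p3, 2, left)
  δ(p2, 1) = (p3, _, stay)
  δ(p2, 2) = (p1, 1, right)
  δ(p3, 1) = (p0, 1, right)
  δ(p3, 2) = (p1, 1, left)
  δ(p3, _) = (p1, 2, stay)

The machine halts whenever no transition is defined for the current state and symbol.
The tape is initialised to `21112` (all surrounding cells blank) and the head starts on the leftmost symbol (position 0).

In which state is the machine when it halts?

state=p0 head=0 tape=[2]1112_   (p0,2)→(p3,2,right)
state=p3 head=1 tape=2[1]112_   (p3,1)→(p0,1,right)
state=p0 head=2 tape=21[1]12_   (p0,1)→(p0,2,stay)
state=p0 head=2 tape=21[2]12_   (p0,2)→(p3,2,right)
state=p3 head=3 tape=212[1]2_   (p3,1)→(p0,1,right)
state=p0 head=4 tape=2121[2]_   (p0,2)→(p3,2,right)
state=p3 head=5 tape=21212[_]   (p3,_)→(p1,2,stay)
state=p1 head=5 tape=21212[2]   (p1,2)→(p3,2,left)
state=p3 head=4 tape=2121[2]2   (p3,2)→(p1,1,left)
state=p1 head=3 tape=212[1]12
No transition is defined for (p1, 1); M halts in state p1.

p1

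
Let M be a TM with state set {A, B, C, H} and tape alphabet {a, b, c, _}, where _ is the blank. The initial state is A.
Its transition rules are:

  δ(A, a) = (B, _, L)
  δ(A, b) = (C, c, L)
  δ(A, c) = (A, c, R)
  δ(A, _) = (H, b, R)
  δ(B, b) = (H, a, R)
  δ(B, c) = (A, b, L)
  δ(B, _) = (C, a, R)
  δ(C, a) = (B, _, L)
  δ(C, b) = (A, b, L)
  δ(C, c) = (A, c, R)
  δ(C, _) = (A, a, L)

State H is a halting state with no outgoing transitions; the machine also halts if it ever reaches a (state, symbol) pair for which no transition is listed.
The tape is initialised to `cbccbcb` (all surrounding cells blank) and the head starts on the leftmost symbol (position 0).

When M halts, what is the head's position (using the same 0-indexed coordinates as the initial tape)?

8

A | [c]bccbcb__   read c → write c, move R, go to A
A | c[b]ccbcb__   read b → write c, move L, go to C
C | [c]cccbcb__   read c → write c, move R, go to A
A | c[c]ccbcb__   read c → write c, move R, go to A
A | cc[c]cbcb__   read c → write c, move R, go to A
A | ccc[c]bcb__   read c → write c, move R, go to A
A | cccc[b]cb__   read b → write c, move L, go to C
C | ccc[c]ccb__   read c → write c, move R, go to A
A | cccc[c]cb__   read c → write c, move R, go to A
A | ccccc[c]b__   read c → write c, move R, go to A
A | cccccc[b]__   read b → write c, move L, go to C
C | ccccc[c]c__   read c → write c, move R, go to A
A | cccccc[c]__   read c → write c, move R, go to A
A | ccccccc[_]_   read _ → write b, move R, go to H
H | cccccccb[_]
At halt the head is at cell 8.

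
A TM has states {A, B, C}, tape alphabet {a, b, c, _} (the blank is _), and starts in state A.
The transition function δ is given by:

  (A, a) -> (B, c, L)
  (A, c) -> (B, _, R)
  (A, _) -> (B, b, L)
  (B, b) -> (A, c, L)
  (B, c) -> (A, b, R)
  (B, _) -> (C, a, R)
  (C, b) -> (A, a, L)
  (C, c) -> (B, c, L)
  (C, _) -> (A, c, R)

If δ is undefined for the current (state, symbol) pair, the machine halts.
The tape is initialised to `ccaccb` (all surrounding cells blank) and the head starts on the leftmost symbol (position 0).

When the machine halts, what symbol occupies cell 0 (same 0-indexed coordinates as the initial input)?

a

A | __[c]caccb   read c → write _, move R, go to B
B | ___[c]accb   read c → write b, move R, go to A
A | ___b[a]ccb   read a → write c, move L, go to B
B | ___[b]cccb   read b → write c, move L, go to A
A | __[_]ccccb   read _ → write b, move L, go to B
B | _[_]bccccb   read _ → write a, move R, go to C
C | _a[b]ccccb   read b → write a, move L, go to A
A | _[a]accccb   read a → write c, move L, go to B
B | [_]caccccb   read _ → write a, move R, go to C
C | a[c]accccb   read c → write c, move L, go to B
B | [a]caccccb
Cell 0 holds a when M halts.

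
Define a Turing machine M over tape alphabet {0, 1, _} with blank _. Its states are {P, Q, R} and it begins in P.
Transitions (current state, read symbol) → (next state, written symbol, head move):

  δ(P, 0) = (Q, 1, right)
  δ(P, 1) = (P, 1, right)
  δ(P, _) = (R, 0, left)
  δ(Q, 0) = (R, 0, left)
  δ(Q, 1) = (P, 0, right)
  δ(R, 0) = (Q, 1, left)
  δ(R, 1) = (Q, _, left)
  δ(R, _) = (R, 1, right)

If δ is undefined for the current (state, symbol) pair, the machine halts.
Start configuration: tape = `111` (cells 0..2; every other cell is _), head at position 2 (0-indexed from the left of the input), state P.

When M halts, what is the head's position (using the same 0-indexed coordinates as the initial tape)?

state=P head=2 tape=__11[1]_   (P,1)→(P,1,right)
state=P head=3 tape=__111[_]   (P,_)→(R,0,left)
state=R head=2 tape=__11[1]0   (R,1)→(Q,_,left)
state=Q head=1 tape=__1[1]_0   (Q,1)→(P,0,right)
state=P head=2 tape=__10[_]0   (P,_)→(R,0,left)
state=R head=1 tape=__1[0]00   (R,0)→(Q,1,left)
state=Q head=0 tape=__[1]100   (Q,1)→(P,0,right)
state=P head=1 tape=__0[1]00   (P,1)→(P,1,right)
state=P head=2 tape=__01[0]0   (P,0)→(Q,1,right)
state=Q head=3 tape=__011[0]   (Q,0)→(R,0,left)
state=R head=2 tape=__01[1]0   (R,1)→(Q,_,left)
state=Q head=1 tape=__0[1]_0   (Q,1)→(P,0,right)
state=P head=2 tape=__00[_]0   (P,_)→(R,0,left)
state=R head=1 tape=__0[0]00   (R,0)→(Q,1,left)
state=Q head=0 tape=__[0]100   (Q,0)→(R,0,left)
state=R head=-1 tape=_[_]0100   (R,_)→(R,1,right)
state=R head=0 tape=_1[0]100   (R,0)→(Q,1,left)
state=Q head=-1 tape=_[1]1100   (Q,1)→(P,0,right)
state=P head=0 tape=_0[1]100   (P,1)→(P,1,right)
state=P head=1 tape=_01[1]00   (P,1)→(P,1,right)
state=P head=2 tape=_011[0]0   (P,0)→(Q,1,right)
state=Q head=3 tape=_0111[0]   (Q,0)→(R,0,left)
state=R head=2 tape=_011[1]0   (R,1)→(Q,_,left)
state=Q head=1 tape=_01[1]_0   (Q,1)→(P,0,right)
state=P head=2 tape=_010[_]0   (P,_)→(R,0,left)
state=R head=1 tape=_01[0]00   (R,0)→(Q,1,left)
state=Q head=0 tape=_0[1]100   (Q,1)→(P,0,right)
state=P head=1 tape=_00[1]00   (P,1)→(P,1,right)
state=P head=2 tape=_001[0]0   (P,0)→(Q,1,right)
state=Q head=3 tape=_0011[0]   (Q,0)→(R,0,left)
state=R head=2 tape=_001[1]0   (R,1)→(Q,_,left)
state=Q head=1 tape=_00[1]_0   (Q,1)→(P,0,right)
state=P head=2 tape=_000[_]0   (P,_)→(R,0,left)
state=R head=1 tape=_00[0]00   (R,0)→(Q,1,left)
state=Q head=0 tape=_0[0]100   (Q,0)→(R,0,left)
state=R head=-1 tape=_[0]0100   (R,0)→(Q,1,left)
state=Q head=-2 tape=[_]10100
At halt the head is at cell -2.

-2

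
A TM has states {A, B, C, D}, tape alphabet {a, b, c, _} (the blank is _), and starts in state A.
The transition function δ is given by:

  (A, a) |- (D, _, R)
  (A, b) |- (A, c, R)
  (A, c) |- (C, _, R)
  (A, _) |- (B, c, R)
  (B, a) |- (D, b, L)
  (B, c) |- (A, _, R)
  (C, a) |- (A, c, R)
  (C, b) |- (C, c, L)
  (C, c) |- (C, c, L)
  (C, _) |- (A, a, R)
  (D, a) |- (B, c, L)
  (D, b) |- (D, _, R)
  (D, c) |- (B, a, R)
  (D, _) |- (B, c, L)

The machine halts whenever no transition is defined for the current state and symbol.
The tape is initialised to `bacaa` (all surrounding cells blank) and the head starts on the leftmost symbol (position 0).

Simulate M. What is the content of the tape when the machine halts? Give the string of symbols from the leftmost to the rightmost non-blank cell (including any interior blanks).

A | [b]acaa   read b → write c, move R, go to A
A | c[a]caa   read a → write _, move R, go to D
D | c_[c]aa   read c → write a, move R, go to B
B | c_a[a]a   read a → write b, move L, go to D
D | c_[a]ba   read a → write c, move L, go to B
B | c[_]cba
The non-blank tape span at halt is c_cba.

c_cba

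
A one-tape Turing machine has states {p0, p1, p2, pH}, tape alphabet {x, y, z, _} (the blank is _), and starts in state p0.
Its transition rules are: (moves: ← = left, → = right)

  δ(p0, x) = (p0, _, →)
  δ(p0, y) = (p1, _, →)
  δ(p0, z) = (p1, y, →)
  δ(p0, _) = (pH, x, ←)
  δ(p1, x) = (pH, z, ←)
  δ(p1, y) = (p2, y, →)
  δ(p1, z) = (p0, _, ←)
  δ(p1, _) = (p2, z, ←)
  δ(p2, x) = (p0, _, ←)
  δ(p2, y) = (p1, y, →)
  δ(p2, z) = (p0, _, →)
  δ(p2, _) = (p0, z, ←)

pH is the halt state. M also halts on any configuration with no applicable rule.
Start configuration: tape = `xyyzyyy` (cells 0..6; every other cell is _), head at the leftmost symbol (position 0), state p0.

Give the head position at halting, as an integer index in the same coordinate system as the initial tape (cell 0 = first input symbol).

4

state=p0 head=0 tape=[x]yyzyyy_   (p0,x)→(p0,_,→)
state=p0 head=1 tape=_[y]yzyyy_   (p0,y)→(p1,_,→)
state=p1 head=2 tape=__[y]zyyy_   (p1,y)→(p2,y,→)
state=p2 head=3 tape=__y[z]yyy_   (p2,z)→(p0,_,→)
state=p0 head=4 tape=__y_[y]yy_   (p0,y)→(p1,_,→)
state=p1 head=5 tape=__y__[y]y_   (p1,y)→(p2,y,→)
state=p2 head=6 tape=__y__y[y]_   (p2,y)→(p1,y,→)
state=p1 head=7 tape=__y__yy[_]   (p1,_)→(p2,z,←)
state=p2 head=6 tape=__y__y[y]z   (p2,y)→(p1,y,→)
state=p1 head=7 tape=__y__yy[z]   (p1,z)→(p0,_,←)
state=p0 head=6 tape=__y__y[y]_   (p0,y)→(p1,_,→)
state=p1 head=7 tape=__y__y_[_]   (p1,_)→(p2,z,←)
state=p2 head=6 tape=__y__y[_]z   (p2,_)→(p0,z,←)
state=p0 head=5 tape=__y__[y]zz   (p0,y)→(p1,_,→)
state=p1 head=6 tape=__y___[z]z   (p1,z)→(p0,_,←)
state=p0 head=5 tape=__y__[_]_z   (p0,_)→(pH,x,←)
state=pH head=4 tape=__y_[_]x_z
At halt the head is at cell 4.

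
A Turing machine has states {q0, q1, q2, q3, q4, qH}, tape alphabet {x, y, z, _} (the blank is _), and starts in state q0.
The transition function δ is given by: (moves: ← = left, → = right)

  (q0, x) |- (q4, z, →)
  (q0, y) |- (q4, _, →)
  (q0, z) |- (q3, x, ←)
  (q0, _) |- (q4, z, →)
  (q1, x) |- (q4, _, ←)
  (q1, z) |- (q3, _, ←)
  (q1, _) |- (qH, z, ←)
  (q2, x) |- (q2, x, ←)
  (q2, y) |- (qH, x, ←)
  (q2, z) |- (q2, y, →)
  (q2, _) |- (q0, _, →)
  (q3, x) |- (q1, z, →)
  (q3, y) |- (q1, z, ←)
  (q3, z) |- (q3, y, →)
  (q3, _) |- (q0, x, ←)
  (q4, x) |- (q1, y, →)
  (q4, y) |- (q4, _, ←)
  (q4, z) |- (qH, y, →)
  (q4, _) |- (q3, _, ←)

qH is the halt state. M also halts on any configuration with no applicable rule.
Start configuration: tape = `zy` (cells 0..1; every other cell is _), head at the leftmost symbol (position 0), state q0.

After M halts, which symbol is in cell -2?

y

q0 | __[z]y   read z → write x, move ←, go to q3
q3 | _[_]xy   read _ → write x, move ←, go to q0
q0 | [_]xxy   read _ → write z, move →, go to q4
q4 | z[x]xy   read x → write y, move →, go to q1
q1 | zy[x]y   read x → write _, move ←, go to q4
q4 | z[y]_y   read y → write _, move ←, go to q4
q4 | [z]__y   read z → write y, move →, go to qH
qH | y[_]_y
Cell -2 holds y when M halts.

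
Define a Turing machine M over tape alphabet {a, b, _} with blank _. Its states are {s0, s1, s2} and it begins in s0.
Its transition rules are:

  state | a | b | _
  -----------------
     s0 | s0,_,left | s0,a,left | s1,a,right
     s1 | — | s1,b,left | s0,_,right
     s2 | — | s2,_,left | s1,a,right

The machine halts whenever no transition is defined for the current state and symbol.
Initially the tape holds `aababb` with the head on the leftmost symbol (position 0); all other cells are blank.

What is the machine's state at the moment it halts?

state=s0 head=0 tape=_[a]ababb   (s0,a)→(s0,_,left)
state=s0 head=-1 tape=[_]_ababb   (s0,_)→(s1,a,right)
state=s1 head=0 tape=a[_]ababb   (s1,_)→(s0,_,right)
state=s0 head=1 tape=a_[a]babb   (s0,a)→(s0,_,left)
state=s0 head=0 tape=a[_]_babb   (s0,_)→(s1,a,right)
state=s1 head=1 tape=aa[_]babb   (s1,_)→(s0,_,right)
state=s0 head=2 tape=aa_[b]abb   (s0,b)→(s0,a,left)
state=s0 head=1 tape=aa[_]aabb   (s0,_)→(s1,a,right)
state=s1 head=2 tape=aaa[a]abb
No transition is defined for (s1, a); M halts in state s1.

s1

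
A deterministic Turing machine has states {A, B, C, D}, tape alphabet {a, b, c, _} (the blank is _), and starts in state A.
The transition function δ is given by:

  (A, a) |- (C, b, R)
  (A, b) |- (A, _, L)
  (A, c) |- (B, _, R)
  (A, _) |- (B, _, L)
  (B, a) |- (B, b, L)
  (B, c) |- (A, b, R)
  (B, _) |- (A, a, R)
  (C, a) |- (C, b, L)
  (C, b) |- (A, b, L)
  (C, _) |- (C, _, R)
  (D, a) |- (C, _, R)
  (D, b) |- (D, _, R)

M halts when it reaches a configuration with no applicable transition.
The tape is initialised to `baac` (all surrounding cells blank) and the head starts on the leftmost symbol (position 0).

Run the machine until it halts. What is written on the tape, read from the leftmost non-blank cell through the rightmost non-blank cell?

bbb_bac

A | ___[b]aac   read b → write _, move L, go to A
A | __[_]_aac   read _ → write _, move L, go to B
B | _[_]__aac   read _ → write a, move R, go to A
A | _a[_]_aac   read _ → write _, move L, go to B
B | _[a]__aac   read a → write b, move L, go to B
B | [_]b__aac   read _ → write a, move R, go to A
A | a[b]__aac   read b → write _, move L, go to A
A | [a]___aac   read a → write b, move R, go to C
C | b[_]__aac   read _ → write _, move R, go to C
C | b_[_]_aac   read _ → write _, move R, go to C
C | b__[_]aac   read _ → write _, move R, go to C
C | b___[a]ac   read a → write b, move L, go to C
C | b__[_]bac   read _ → write _, move R, go to C
C | b___[b]ac   read b → write b, move L, go to A
A | b__[_]bac   read _ → write _, move L, go to B
B | b_[_]_bac   read _ → write a, move R, go to A
A | b_a[_]bac   read _ → write _, move L, go to B
B | b_[a]_bac   read a → write b, move L, go to B
B | b[_]b_bac   read _ → write a, move R, go to A
A | ba[b]_bac   read b → write _, move L, go to A
A | b[a]__bac   read a → write b, move R, go to C
C | bb[_]_bac   read _ → write _, move R, go to C
C | bb_[_]bac   read _ → write _, move R, go to C
C | bb__[b]ac   read b → write b, move L, go to A
A | bb_[_]bac   read _ → write _, move L, go to B
B | bb[_]_bac   read _ → write a, move R, go to A
A | bba[_]bac   read _ → write _, move L, go to B
B | bb[a]_bac   read a → write b, move L, go to B
B | b[b]b_bac
The non-blank tape span at halt is bbb_bac.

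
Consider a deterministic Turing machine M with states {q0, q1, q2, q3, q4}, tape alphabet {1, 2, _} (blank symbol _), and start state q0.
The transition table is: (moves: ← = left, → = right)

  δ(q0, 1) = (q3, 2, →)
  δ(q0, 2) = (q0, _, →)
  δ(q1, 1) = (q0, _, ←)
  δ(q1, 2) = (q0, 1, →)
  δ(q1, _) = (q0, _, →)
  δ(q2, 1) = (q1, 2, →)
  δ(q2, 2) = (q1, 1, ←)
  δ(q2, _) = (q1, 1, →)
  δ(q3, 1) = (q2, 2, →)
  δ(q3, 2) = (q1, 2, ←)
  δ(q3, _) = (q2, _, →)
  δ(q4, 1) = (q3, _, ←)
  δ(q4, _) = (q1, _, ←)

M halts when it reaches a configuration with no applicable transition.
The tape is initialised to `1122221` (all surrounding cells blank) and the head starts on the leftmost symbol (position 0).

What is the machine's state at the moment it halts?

q0

state=q0 head=0 tape=[1]122221____   (q0,1)→(q3,2,→)
state=q3 head=1 tape=2[1]22221____   (q3,1)→(q2,2,→)
state=q2 head=2 tape=22[2]2221____   (q2,2)→(q1,1,←)
state=q1 head=1 tape=2[2]12221____   (q1,2)→(q0,1,→)
state=q0 head=2 tape=21[1]2221____   (q0,1)→(q3,2,→)
state=q3 head=3 tape=212[2]221____   (q3,2)→(q1,2,←)
state=q1 head=2 tape=21[2]2221____   (q1,2)→(q0,1,→)
state=q0 head=3 tape=211[2]221____   (q0,2)→(q0,_,→)
state=q0 head=4 tape=211_[2]21____   (q0,2)→(q0,_,→)
state=q0 head=5 tape=211__[2]1____   (q0,2)→(q0,_,→)
state=q0 head=6 tape=211___[1]____   (q0,1)→(q3,2,→)
state=q3 head=7 tape=211___2[_]___   (q3,_)→(q2,_,→)
state=q2 head=8 tape=211___2_[_]__   (q2,_)→(q1,1,→)
state=q1 head=9 tape=211___2_1[_]_   (q1,_)→(q0,_,→)
state=q0 head=10 tape=211___2_1_[_]
No transition is defined for (q0, _); M halts in state q0.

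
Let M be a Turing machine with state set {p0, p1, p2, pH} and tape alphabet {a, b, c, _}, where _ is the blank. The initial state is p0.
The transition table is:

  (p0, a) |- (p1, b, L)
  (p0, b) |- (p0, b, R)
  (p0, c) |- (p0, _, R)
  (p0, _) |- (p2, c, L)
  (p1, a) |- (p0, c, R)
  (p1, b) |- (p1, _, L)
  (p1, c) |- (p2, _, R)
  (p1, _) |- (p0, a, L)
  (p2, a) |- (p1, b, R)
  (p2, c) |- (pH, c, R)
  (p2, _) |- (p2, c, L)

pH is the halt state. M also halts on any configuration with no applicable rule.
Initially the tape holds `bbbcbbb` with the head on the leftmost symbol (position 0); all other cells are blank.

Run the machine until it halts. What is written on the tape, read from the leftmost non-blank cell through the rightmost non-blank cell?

state=p0 head=0 tape=[b]bbcbbb_   (p0,b)→(p0,b,R)
state=p0 head=1 tape=b[b]bcbbb_   (p0,b)→(p0,b,R)
state=p0 head=2 tape=bb[b]cbbb_   (p0,b)→(p0,b,R)
state=p0 head=3 tape=bbb[c]bbb_   (p0,c)→(p0,_,R)
state=p0 head=4 tape=bbb_[b]bb_   (p0,b)→(p0,b,R)
state=p0 head=5 tape=bbb_b[b]b_   (p0,b)→(p0,b,R)
state=p0 head=6 tape=bbb_bb[b]_   (p0,b)→(p0,b,R)
state=p0 head=7 tape=bbb_bbb[_]   (p0,_)→(p2,c,L)
state=p2 head=6 tape=bbb_bb[b]c
The non-blank tape span at halt is bbb_bbbc.

bbb_bbbc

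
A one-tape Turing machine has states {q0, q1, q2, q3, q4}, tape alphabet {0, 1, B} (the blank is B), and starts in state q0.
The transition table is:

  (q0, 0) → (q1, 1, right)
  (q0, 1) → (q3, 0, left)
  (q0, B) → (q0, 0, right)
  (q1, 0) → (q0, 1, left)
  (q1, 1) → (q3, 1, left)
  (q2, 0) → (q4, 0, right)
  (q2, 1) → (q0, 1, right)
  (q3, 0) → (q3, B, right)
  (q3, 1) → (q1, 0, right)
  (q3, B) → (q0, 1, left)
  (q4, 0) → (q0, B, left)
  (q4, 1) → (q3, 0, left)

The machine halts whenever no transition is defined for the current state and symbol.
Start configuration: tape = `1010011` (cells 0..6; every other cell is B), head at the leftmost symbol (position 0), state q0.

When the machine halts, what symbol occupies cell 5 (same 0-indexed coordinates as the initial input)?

state=q0 head=0 tape=BB[1]010011B   (q0,1)→(q3,0,left)
state=q3 head=-1 tape=B[B]0010011B   (q3,B)→(q0,1,left)
state=q0 head=-2 tape=[B]10010011B   (q0,B)→(q0,0,right)
state=q0 head=-1 tape=0[1]0010011B   (q0,1)→(q3,0,left)
state=q3 head=-2 tape=[0]00010011B   (q3,0)→(q3,B,right)
state=q3 head=-1 tape=B[0]0010011B   (q3,0)→(q3,B,right)
state=q3 head=0 tape=BB[0]010011B   (q3,0)→(q3,B,right)
state=q3 head=1 tape=BBB[0]10011B   (q3,0)→(q3,B,right)
state=q3 head=2 tape=BBBB[1]0011B   (q3,1)→(q1,0,right)
state=q1 head=3 tape=BBBB0[0]011B   (q1,0)→(q0,1,left)
state=q0 head=2 tape=BBBB[0]1011B   (q0,0)→(q1,1,right)
state=q1 head=3 tape=BBBB1[1]011B   (q1,1)→(q3,1,left)
state=q3 head=2 tape=BBBB[1]1011B   (q3,1)→(q1,0,right)
state=q1 head=3 tape=BBBB0[1]011B   (q1,1)→(q3,1,left)
state=q3 head=2 tape=BBBB[0]1011B   (q3,0)→(q3,B,right)
state=q3 head=3 tape=BBBBB[1]011B   (q3,1)→(q1,0,right)
state=q1 head=4 tape=BBBBB0[0]11B   (q1,0)→(q0,1,left)
state=q0 head=3 tape=BBBBB[0]111B   (q0,0)→(q1,1,right)
state=q1 head=4 tape=BBBBB1[1]11B   (q1,1)→(q3,1,left)
state=q3 head=3 tape=BBBBB[1]111B   (q3,1)→(q1,0,right)
state=q1 head=4 tape=BBBBB0[1]11B   (q1,1)→(q3,1,left)
state=q3 head=3 tape=BBBBB[0]111B   (q3,0)→(q3,B,right)
state=q3 head=4 tape=BBBBBB[1]11B   (q3,1)→(q1,0,right)
state=q1 head=5 tape=BBBBBB0[1]1B   (q1,1)→(q3,1,left)
state=q3 head=4 tape=BBBBBB[0]11B   (q3,0)→(q3,B,right)
state=q3 head=5 tape=BBBBBBB[1]1B   (q3,1)→(q1,0,right)
state=q1 head=6 tape=BBBBBBB0[1]B   (q1,1)→(q3,1,left)
state=q3 head=5 tape=BBBBBBB[0]1B   (q3,0)→(q3,B,right)
state=q3 head=6 tape=BBBBBBBB[1]B   (q3,1)→(q1,0,right)
state=q1 head=7 tape=BBBBBBBB0[B]
Cell 5 holds B when M halts.

B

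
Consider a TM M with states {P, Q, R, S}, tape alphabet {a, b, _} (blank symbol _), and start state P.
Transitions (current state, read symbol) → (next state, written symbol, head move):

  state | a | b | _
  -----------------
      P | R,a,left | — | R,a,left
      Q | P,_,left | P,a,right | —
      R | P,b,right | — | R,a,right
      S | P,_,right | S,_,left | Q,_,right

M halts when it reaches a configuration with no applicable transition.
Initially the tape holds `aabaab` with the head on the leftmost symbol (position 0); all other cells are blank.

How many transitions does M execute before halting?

state=P head=0 tape=_[a]abaab   (P,a)→(R,a,left)
state=R head=-1 tape=[_]aabaab   (R,_)→(R,a,right)
state=R head=0 tape=a[a]abaab   (R,a)→(P,b,right)
state=P head=1 tape=ab[a]baab   (P,a)→(R,a,left)
state=R head=0 tape=a[b]abaab
M halts after 4 transitions.

4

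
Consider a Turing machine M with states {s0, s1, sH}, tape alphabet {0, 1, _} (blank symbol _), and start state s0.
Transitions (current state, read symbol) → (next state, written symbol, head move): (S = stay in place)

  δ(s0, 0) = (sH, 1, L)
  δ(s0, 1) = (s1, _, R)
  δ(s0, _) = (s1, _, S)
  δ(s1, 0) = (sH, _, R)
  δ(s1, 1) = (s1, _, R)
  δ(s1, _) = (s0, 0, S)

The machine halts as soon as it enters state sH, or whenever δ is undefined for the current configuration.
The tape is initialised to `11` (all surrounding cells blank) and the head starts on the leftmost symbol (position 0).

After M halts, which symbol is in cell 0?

_

state=s0 head=0 tape=[1]1_   (s0,1)→(s1,_,R)
state=s1 head=1 tape=_[1]_   (s1,1)→(s1,_,R)
state=s1 head=2 tape=__[_]   (s1,_)→(s0,0,S)
state=s0 head=2 tape=__[0]   (s0,0)→(sH,1,L)
state=sH head=1 tape=_[_]1
Cell 0 holds _ when M halts.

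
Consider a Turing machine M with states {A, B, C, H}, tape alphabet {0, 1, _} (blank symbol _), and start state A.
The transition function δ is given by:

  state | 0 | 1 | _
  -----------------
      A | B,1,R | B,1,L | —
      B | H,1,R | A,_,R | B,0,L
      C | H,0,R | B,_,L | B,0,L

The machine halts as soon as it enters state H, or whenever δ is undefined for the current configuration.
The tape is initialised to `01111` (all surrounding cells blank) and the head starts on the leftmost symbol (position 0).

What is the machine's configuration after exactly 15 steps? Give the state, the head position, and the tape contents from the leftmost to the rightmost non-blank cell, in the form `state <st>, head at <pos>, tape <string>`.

state A, head at 3, tape 01

state=A head=0 tape=[0]1111   (A,0)→(B,1,R)
state=B head=1 tape=1[1]111   (B,1)→(A,_,R)
state=A head=2 tape=1_[1]11   (A,1)→(B,1,L)
state=B head=1 tape=1[_]111   (B,_)→(B,0,L)
state=B head=0 tape=[1]0111   (B,1)→(A,_,R)
state=A head=1 tape=_[0]111   (A,0)→(B,1,R)
state=B head=2 tape=_1[1]11   (B,1)→(A,_,R)
state=A head=3 tape=_1_[1]1   (A,1)→(B,1,L)
state=B head=2 tape=_1[_]11   (B,_)→(B,0,L)
state=B head=1 tape=_[1]011   (B,1)→(A,_,R)
state=A head=2 tape=__[0]11   (A,0)→(B,1,R)
state=B head=3 tape=__1[1]1   (B,1)→(A,_,R)
state=A head=4 tape=__1_[1]   (A,1)→(B,1,L)
state=B head=3 tape=__1[_]1   (B,_)→(B,0,L)
state=B head=2 tape=__[1]01   (B,1)→(A,_,R)
state=A head=3 tape=___[0]1
After 15 steps: state A, head at 3, tape 01.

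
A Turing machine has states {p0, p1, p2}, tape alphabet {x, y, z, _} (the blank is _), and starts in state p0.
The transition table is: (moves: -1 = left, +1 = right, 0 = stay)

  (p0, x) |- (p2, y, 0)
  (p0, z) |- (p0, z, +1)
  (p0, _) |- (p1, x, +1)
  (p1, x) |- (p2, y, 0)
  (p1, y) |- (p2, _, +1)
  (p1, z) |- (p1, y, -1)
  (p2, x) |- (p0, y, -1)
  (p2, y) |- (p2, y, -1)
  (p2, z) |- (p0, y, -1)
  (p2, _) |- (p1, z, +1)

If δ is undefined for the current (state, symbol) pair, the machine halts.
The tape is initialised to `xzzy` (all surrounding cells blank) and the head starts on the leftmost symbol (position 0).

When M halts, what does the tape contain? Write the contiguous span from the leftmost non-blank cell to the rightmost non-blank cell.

zxxz_z

p0 | _[x]zzy__   read x → write y, move 0, go to p2
p2 | _[y]zzy__   read y → write y, move -1, go to p2
p2 | [_]yzzy__   read _ → write z, move +1, go to p1
p1 | z[y]zzy__   read y → write _, move +1, go to p2
p2 | z_[z]zy__   read z → write y, move -1, go to p0
p0 | z[_]yzy__   read _ → write x, move +1, go to p1
p1 | zx[y]zy__   read y → write _, move +1, go to p2
p2 | zx_[z]y__   read z → write y, move -1, go to p0
p0 | zx[_]yy__   read _ → write x, move +1, go to p1
p1 | zxx[y]y__   read y → write _, move +1, go to p2
p2 | zxx_[y]__   read y → write y, move -1, go to p2
p2 | zxx[_]y__   read _ → write z, move +1, go to p1
p1 | zxxz[y]__   read y → write _, move +1, go to p2
p2 | zxxz_[_]_   read _ → write z, move +1, go to p1
p1 | zxxz_z[_]
The non-blank tape span at halt is zxxz_z.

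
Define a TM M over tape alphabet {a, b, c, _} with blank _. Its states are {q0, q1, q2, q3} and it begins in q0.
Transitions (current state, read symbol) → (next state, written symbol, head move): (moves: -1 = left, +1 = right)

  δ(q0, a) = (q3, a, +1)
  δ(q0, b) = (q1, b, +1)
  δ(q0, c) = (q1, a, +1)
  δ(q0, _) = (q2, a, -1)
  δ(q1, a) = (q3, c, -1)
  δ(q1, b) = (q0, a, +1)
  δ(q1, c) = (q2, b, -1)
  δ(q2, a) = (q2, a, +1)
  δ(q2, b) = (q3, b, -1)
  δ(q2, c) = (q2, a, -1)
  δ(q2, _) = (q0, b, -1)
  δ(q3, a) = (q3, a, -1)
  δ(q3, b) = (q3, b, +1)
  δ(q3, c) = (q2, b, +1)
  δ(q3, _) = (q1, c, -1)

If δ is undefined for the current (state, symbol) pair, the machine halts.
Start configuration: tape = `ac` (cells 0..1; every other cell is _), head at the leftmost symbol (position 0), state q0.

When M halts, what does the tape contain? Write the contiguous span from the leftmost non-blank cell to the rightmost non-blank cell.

abaaaa

q0 | [a]c_____   read a → write a, move +1, go to q3
q3 | a[c]_____   read c → write b, move +1, go to q2
q2 | ab[_]____   read _ → write b, move -1, go to q0
q0 | a[b]b____   read b → write b, move +1, go to q1
q1 | ab[b]____   read b → write a, move +1, go to q0
q0 | aba[_]___   read _ → write a, move -1, go to q2
q2 | ab[a]a___   read a → write a, move +1, go to q2
q2 | aba[a]___   read a → write a, move +1, go to q2
q2 | abaa[_]__   read _ → write b, move -1, go to q0
q0 | aba[a]b__   read a → write a, move +1, go to q3
q3 | abaa[b]__   read b → write b, move +1, go to q3
q3 | abaab[_]_   read _ → write c, move -1, go to q1
q1 | abaa[b]c_   read b → write a, move +1, go to q0
q0 | abaaa[c]_   read c → write a, move +1, go to q1
q1 | abaaaa[_]
The non-blank tape span at halt is abaaaa.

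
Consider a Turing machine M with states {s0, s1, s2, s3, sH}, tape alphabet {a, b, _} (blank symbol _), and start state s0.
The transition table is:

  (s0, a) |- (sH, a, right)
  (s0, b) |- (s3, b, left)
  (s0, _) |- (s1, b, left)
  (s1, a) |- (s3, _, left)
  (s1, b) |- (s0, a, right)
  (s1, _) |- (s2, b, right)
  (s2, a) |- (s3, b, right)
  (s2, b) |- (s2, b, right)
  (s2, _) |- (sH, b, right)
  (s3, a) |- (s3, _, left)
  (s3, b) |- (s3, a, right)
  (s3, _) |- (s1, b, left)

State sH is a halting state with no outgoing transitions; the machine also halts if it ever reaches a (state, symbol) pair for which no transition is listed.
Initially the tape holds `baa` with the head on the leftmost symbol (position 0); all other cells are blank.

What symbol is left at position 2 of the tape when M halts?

s0 | ____[b]aa   read b → write b, move left, go to s3
s3 | ___[_]baa   read _ → write b, move left, go to s1
s1 | __[_]bbaa   read _ → write b, move right, go to s2
s2 | __b[b]baa   read b → write b, move right, go to s2
s2 | __bb[b]aa   read b → write b, move right, go to s2
s2 | __bbb[a]a   read a → write b, move right, go to s3
s3 | __bbbb[a]   read a → write _, move left, go to s3
s3 | __bbb[b]_   read b → write a, move right, go to s3
s3 | __bbba[_]   read _ → write b, move left, go to s1
s1 | __bbb[a]b   read a → write _, move left, go to s3
s3 | __bb[b]_b   read b → write a, move right, go to s3
s3 | __bba[_]b   read _ → write b, move left, go to s1
s1 | __bb[a]bb   read a → write _, move left, go to s3
s3 | __b[b]_bb   read b → write a, move right, go to s3
s3 | __ba[_]bb   read _ → write b, move left, go to s1
s1 | __b[a]bbb   read a → write _, move left, go to s3
s3 | __[b]_bbb   read b → write a, move right, go to s3
s3 | __a[_]bbb   read _ → write b, move left, go to s1
s1 | __[a]bbbb   read a → write _, move left, go to s3
s3 | _[_]_bbbb   read _ → write b, move left, go to s1
s1 | [_]b_bbbb   read _ → write b, move right, go to s2
s2 | b[b]_bbbb   read b → write b, move right, go to s2
s2 | bb[_]bbbb   read _ → write b, move right, go to sH
sH | bbb[b]bbb
Cell 2 holds b when M halts.

b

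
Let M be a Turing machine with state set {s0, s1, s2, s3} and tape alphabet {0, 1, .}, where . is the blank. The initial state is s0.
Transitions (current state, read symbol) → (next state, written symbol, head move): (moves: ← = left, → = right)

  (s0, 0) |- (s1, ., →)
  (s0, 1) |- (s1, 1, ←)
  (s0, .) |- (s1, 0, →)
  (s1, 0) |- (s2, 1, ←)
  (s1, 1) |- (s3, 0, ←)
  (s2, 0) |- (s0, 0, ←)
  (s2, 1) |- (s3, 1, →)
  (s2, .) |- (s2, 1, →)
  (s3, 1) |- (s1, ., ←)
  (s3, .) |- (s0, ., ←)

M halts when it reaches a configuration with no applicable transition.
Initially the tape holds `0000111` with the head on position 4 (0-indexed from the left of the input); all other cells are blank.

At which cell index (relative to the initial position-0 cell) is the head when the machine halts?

-2

state=s0 head=4 tape=...0000[1]11   (s0,1)→(s1,1,←)
state=s1 head=3 tape=...000[0]111   (s1,0)→(s2,1,←)
state=s2 head=2 tape=...00[0]1111   (s2,0)→(s0,0,←)
state=s0 head=1 tape=...0[0]01111   (s0,0)→(s1,.,→)
state=s1 head=2 tape=...0.[0]1111   (s1,0)→(s2,1,←)
state=s2 head=1 tape=...0[.]11111   (s2,.)→(s2,1,→)
state=s2 head=2 tape=...01[1]1111   (s2,1)→(s3,1,→)
state=s3 head=3 tape=...011[1]111   (s3,1)→(s1,.,←)
state=s1 head=2 tape=...01[1].111   (s1,1)→(s3,0,←)
state=s3 head=1 tape=...0[1]0.111   (s3,1)→(s1,.,←)
state=s1 head=0 tape=...[0].0.111   (s1,0)→(s2,1,←)
state=s2 head=-1 tape=..[.]1.0.111   (s2,.)→(s2,1,→)
state=s2 head=0 tape=..1[1].0.111   (s2,1)→(s3,1,→)
state=s3 head=1 tape=..11[.]0.111   (s3,.)→(s0,.,←)
state=s0 head=0 tape=..1[1].0.111   (s0,1)→(s1,1,←)
state=s1 head=-1 tape=..[1]1.0.111   (s1,1)→(s3,0,←)
state=s3 head=-2 tape=.[.]01.0.111   (s3,.)→(s0,.,←)
state=s0 head=-3 tape=[.].01.0.111   (s0,.)→(s1,0,→)
state=s1 head=-2 tape=0[.]01.0.111
At halt the head is at cell -2.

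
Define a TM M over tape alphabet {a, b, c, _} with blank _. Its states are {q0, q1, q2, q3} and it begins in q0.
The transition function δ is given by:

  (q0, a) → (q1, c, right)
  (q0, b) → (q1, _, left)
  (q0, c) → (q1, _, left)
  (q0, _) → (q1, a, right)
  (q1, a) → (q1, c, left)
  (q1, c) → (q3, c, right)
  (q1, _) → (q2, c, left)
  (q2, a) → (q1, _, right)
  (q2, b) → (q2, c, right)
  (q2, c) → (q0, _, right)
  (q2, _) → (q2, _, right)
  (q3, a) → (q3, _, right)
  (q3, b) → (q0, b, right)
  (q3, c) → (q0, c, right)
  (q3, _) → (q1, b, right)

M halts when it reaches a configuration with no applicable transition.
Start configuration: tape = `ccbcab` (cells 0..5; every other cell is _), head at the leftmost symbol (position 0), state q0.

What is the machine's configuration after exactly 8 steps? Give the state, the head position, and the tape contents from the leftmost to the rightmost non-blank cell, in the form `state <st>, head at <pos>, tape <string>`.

state q1, head at 2, tape acb_ab

state=q0 head=0 tape=__[c]cbcab   (q0,c)→(q1,_,left)
state=q1 head=-1 tape=_[_]_cbcab   (q1,_)→(q2,c,left)
state=q2 head=-2 tape=[_]c_cbcab   (q2,_)→(q2,_,right)
state=q2 head=-1 tape=_[c]_cbcab   (q2,c)→(q0,_,right)
state=q0 head=0 tape=__[_]cbcab   (q0,_)→(q1,a,right)
state=q1 head=1 tape=__a[c]bcab   (q1,c)→(q3,c,right)
state=q3 head=2 tape=__ac[b]cab   (q3,b)→(q0,b,right)
state=q0 head=3 tape=__acb[c]ab   (q0,c)→(q1,_,left)
state=q1 head=2 tape=__ac[b]_ab
After 8 steps: state q1, head at 2, tape acb_ab.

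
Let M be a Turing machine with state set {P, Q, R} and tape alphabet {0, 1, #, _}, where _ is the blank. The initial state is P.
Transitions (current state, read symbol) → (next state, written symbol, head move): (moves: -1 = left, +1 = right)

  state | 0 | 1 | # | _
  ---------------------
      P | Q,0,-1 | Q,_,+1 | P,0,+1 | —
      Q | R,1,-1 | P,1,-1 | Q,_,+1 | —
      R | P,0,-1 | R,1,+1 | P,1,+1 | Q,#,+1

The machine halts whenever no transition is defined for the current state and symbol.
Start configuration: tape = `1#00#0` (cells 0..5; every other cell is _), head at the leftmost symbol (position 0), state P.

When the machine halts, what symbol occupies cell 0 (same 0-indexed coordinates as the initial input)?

state=P head=0 tape=[1]#00#0_   (P,1)→(Q,_,+1)
state=Q head=1 tape=_[#]00#0_   (Q,#)→(Q,_,+1)
state=Q head=2 tape=__[0]0#0_   (Q,0)→(R,1,-1)
state=R head=1 tape=_[_]10#0_   (R,_)→(Q,#,+1)
state=Q head=2 tape=_#[1]0#0_   (Q,1)→(P,1,-1)
state=P head=1 tape=_[#]10#0_   (P,#)→(P,0,+1)
state=P head=2 tape=_0[1]0#0_   (P,1)→(Q,_,+1)
state=Q head=3 tape=_0_[0]#0_   (Q,0)→(R,1,-1)
state=R head=2 tape=_0[_]1#0_   (R,_)→(Q,#,+1)
state=Q head=3 tape=_0#[1]#0_   (Q,1)→(P,1,-1)
state=P head=2 tape=_0[#]1#0_   (P,#)→(P,0,+1)
state=P head=3 tape=_00[1]#0_   (P,1)→(Q,_,+1)
state=Q head=4 tape=_00_[#]0_   (Q,#)→(Q,_,+1)
state=Q head=5 tape=_00__[0]_   (Q,0)→(R,1,-1)
state=R head=4 tape=_00_[_]1_   (R,_)→(Q,#,+1)
state=Q head=5 tape=_00_#[1]_   (Q,1)→(P,1,-1)
state=P head=4 tape=_00_[#]1_   (P,#)→(P,0,+1)
state=P head=5 tape=_00_0[1]_   (P,1)→(Q,_,+1)
state=Q head=6 tape=_00_0_[_]
Cell 0 holds _ when M halts.

_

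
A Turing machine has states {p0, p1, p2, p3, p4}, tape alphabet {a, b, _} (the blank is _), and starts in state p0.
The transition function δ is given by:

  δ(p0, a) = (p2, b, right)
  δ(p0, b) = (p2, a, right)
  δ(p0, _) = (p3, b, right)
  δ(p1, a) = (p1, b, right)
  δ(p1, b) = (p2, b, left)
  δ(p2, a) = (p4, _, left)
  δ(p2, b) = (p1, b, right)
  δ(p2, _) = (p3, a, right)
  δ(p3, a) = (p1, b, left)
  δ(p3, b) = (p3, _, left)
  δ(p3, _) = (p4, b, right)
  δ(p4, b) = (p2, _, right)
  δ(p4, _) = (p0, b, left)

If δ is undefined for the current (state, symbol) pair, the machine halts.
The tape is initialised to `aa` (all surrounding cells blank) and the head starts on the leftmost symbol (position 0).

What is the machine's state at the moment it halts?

state=p0 head=0 tape=[a]a___   (p0,a)→(p2,b,right)
state=p2 head=1 tape=b[a]___   (p2,a)→(p4,_,left)
state=p4 head=0 tape=[b]____   (p4,b)→(p2,_,right)
state=p2 head=1 tape=_[_]___   (p2,_)→(p3,a,right)
state=p3 head=2 tape=_a[_]__   (p3,_)→(p4,b,right)
state=p4 head=3 tape=_ab[_]_   (p4,_)→(p0,b,left)
state=p0 head=2 tape=_a[b]b_   (p0,b)→(p2,a,right)
state=p2 head=3 tape=_aa[b]_   (p2,b)→(p1,b,right)
state=p1 head=4 tape=_aab[_]
No transition is defined for (p1, _); M halts in state p1.

p1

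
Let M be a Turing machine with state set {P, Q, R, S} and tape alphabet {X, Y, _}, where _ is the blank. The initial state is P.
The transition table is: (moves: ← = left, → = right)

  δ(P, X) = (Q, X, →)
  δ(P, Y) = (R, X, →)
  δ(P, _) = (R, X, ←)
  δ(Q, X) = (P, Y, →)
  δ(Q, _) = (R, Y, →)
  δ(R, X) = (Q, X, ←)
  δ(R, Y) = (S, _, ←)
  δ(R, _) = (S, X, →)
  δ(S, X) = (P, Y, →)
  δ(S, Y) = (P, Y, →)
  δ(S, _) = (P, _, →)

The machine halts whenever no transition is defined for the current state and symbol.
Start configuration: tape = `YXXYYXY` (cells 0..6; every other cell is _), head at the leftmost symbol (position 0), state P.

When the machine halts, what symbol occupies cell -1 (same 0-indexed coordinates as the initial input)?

X

state=P head=0 tape=_[Y]XXYYXY   (P,Y)→(R,X,→)
state=R head=1 tape=_X[X]XYYXY   (R,X)→(Q,X,←)
state=Q head=0 tape=_[X]XXYYXY   (Q,X)→(P,Y,→)
state=P head=1 tape=_Y[X]XYYXY   (P,X)→(Q,X,→)
state=Q head=2 tape=_YX[X]YYXY   (Q,X)→(P,Y,→)
state=P head=3 tape=_YXY[Y]YXY   (P,Y)→(R,X,→)
state=R head=4 tape=_YXYX[Y]XY   (R,Y)→(S,_,←)
state=S head=3 tape=_YXY[X]_XY   (S,X)→(P,Y,→)
state=P head=4 tape=_YXYY[_]XY   (P,_)→(R,X,←)
state=R head=3 tape=_YXY[Y]XXY   (R,Y)→(S,_,←)
state=S head=2 tape=_YX[Y]_XXY   (S,Y)→(P,Y,→)
state=P head=3 tape=_YXY[_]XXY   (P,_)→(R,X,←)
state=R head=2 tape=_YX[Y]XXXY   (R,Y)→(S,_,←)
state=S head=1 tape=_Y[X]_XXXY   (S,X)→(P,Y,→)
state=P head=2 tape=_YY[_]XXXY   (P,_)→(R,X,←)
state=R head=1 tape=_Y[Y]XXXXY   (R,Y)→(S,_,←)
state=S head=0 tape=_[Y]_XXXXY   (S,Y)→(P,Y,→)
state=P head=1 tape=_Y[_]XXXXY   (P,_)→(R,X,←)
state=R head=0 tape=_[Y]XXXXXY   (R,Y)→(S,_,←)
state=S head=-1 tape=[_]_XXXXXY   (S,_)→(P,_,→)
state=P head=0 tape=_[_]XXXXXY   (P,_)→(R,X,←)
state=R head=-1 tape=[_]XXXXXXY   (R,_)→(S,X,→)
state=S head=0 tape=X[X]XXXXXY   (S,X)→(P,Y,→)
state=P head=1 tape=XY[X]XXXXY   (P,X)→(Q,X,→)
state=Q head=2 tape=XYX[X]XXXY   (Q,X)→(P,Y,→)
state=P head=3 tape=XYXY[X]XXY   (P,X)→(Q,X,→)
state=Q head=4 tape=XYXYX[X]XY   (Q,X)→(P,Y,→)
state=P head=5 tape=XYXYXY[X]Y   (P,X)→(Q,X,→)
state=Q head=6 tape=XYXYXYX[Y]
Cell -1 holds X when M halts.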